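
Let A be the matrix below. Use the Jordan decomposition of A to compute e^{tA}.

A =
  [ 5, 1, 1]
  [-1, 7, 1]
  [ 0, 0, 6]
e^{tA} =
  [-t*exp(6*t) + exp(6*t), t*exp(6*t), t*exp(6*t)]
  [-t*exp(6*t), t*exp(6*t) + exp(6*t), t*exp(6*t)]
  [0, 0, exp(6*t)]

Strategy: write A = P · J · P⁻¹ where J is a Jordan canonical form, so e^{tA} = P · e^{tJ} · P⁻¹, and e^{tJ} can be computed block-by-block.

A has Jordan form
J =
  [6, 1, 0]
  [0, 6, 0]
  [0, 0, 6]
(up to reordering of blocks).

Per-block formulas:
  For a 2×2 Jordan block J_2(6): exp(t · J_2(6)) = e^(6t)·(I + t·N), where N is the 2×2 nilpotent shift.
  For a 1×1 block at λ = 6: exp(t · [6]) = [e^(6t)].

After assembling e^{tJ} and conjugating by P, we get:

e^{tA} =
  [-t*exp(6*t) + exp(6*t), t*exp(6*t), t*exp(6*t)]
  [-t*exp(6*t), t*exp(6*t) + exp(6*t), t*exp(6*t)]
  [0, 0, exp(6*t)]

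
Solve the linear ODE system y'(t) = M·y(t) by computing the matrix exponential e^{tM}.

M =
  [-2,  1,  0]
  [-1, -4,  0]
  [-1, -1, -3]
e^{tM} =
  [t*exp(-3*t) + exp(-3*t), t*exp(-3*t), 0]
  [-t*exp(-3*t), -t*exp(-3*t) + exp(-3*t), 0]
  [-t*exp(-3*t), -t*exp(-3*t), exp(-3*t)]

Strategy: write M = P · J · P⁻¹ where J is a Jordan canonical form, so e^{tM} = P · e^{tJ} · P⁻¹, and e^{tJ} can be computed block-by-block.

M has Jordan form
J =
  [-3,  1,  0]
  [ 0, -3,  0]
  [ 0,  0, -3]
(up to reordering of blocks).

Per-block formulas:
  For a 2×2 Jordan block J_2(-3): exp(t · J_2(-3)) = e^(-3t)·(I + t·N), where N is the 2×2 nilpotent shift.
  For a 1×1 block at λ = -3: exp(t · [-3]) = [e^(-3t)].

After assembling e^{tJ} and conjugating by P, we get:

e^{tM} =
  [t*exp(-3*t) + exp(-3*t), t*exp(-3*t), 0]
  [-t*exp(-3*t), -t*exp(-3*t) + exp(-3*t), 0]
  [-t*exp(-3*t), -t*exp(-3*t), exp(-3*t)]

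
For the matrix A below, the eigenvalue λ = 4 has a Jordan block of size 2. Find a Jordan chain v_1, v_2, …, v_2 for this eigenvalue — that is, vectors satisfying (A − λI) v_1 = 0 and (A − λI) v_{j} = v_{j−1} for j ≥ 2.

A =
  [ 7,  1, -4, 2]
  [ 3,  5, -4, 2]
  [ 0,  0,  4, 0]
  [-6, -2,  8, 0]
A Jordan chain for λ = 4 of length 2:
v_1 = (3, 3, 0, -6)ᵀ
v_2 = (1, 0, 0, 0)ᵀ

Let N = A − (4)·I. We want v_2 with N^2 v_2 = 0 but N^1 v_2 ≠ 0; then v_{j-1} := N · v_j for j = 2, …, 2.

Pick v_2 = (1, 0, 0, 0)ᵀ.
Then v_1 = N · v_2 = (3, 3, 0, -6)ᵀ.

Sanity check: (A − (4)·I) v_1 = (0, 0, 0, 0)ᵀ = 0. ✓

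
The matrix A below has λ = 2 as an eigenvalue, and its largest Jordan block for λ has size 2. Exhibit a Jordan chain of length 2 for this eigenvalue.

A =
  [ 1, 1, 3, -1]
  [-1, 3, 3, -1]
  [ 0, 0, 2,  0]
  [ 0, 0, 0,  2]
A Jordan chain for λ = 2 of length 2:
v_1 = (-1, -1, 0, 0)ᵀ
v_2 = (1, 0, 0, 0)ᵀ

Let N = A − (2)·I. We want v_2 with N^2 v_2 = 0 but N^1 v_2 ≠ 0; then v_{j-1} := N · v_j for j = 2, …, 2.

Pick v_2 = (1, 0, 0, 0)ᵀ.
Then v_1 = N · v_2 = (-1, -1, 0, 0)ᵀ.

Sanity check: (A − (2)·I) v_1 = (0, 0, 0, 0)ᵀ = 0. ✓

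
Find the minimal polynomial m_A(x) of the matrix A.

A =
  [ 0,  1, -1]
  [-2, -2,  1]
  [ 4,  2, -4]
x^3 + 6*x^2 + 12*x + 8

The characteristic polynomial is χ_A(x) = (x + 2)^3, so the eigenvalues are known. The minimal polynomial is
  m_A(x) = Π_λ (x − λ)^{k_λ}
where k_λ is the size of the *largest* Jordan block for λ (equivalently, the smallest k with (A − λI)^k v = 0 for every generalised eigenvector v of λ).

  λ = -2: largest Jordan block has size 3, contributing (x + 2)^3

So m_A(x) = (x + 2)^3 = x^3 + 6*x^2 + 12*x + 8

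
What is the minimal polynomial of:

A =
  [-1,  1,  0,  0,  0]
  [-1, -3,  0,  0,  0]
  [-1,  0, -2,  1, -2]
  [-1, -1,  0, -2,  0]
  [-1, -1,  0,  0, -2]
x^2 + 4*x + 4

The characteristic polynomial is χ_A(x) = (x + 2)^5, so the eigenvalues are known. The minimal polynomial is
  m_A(x) = Π_λ (x − λ)^{k_λ}
where k_λ is the size of the *largest* Jordan block for λ (equivalently, the smallest k with (A − λI)^k v = 0 for every generalised eigenvector v of λ).

  λ = -2: largest Jordan block has size 2, contributing (x + 2)^2

So m_A(x) = (x + 2)^2 = x^2 + 4*x + 4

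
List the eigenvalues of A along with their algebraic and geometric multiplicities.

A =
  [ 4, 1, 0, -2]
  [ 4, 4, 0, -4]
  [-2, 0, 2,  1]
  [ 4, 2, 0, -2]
λ = 2: alg = 4, geom = 2

Step 1 — factor the characteristic polynomial to read off the algebraic multiplicities:
  χ_A(x) = (x - 2)^4

Step 2 — compute geometric multiplicities via the rank-nullity identity g(λ) = n − rank(A − λI):
  rank(A − (2)·I) = 2, so dim ker(A − (2)·I) = n − 2 = 2

Summary:
  λ = 2: algebraic multiplicity = 4, geometric multiplicity = 2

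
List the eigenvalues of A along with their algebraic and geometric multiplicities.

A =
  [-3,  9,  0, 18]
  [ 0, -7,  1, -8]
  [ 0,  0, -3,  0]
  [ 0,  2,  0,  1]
λ = -3: alg = 4, geom = 2

Step 1 — factor the characteristic polynomial to read off the algebraic multiplicities:
  χ_A(x) = (x + 3)^4

Step 2 — compute geometric multiplicities via the rank-nullity identity g(λ) = n − rank(A − λI):
  rank(A − (-3)·I) = 2, so dim ker(A − (-3)·I) = n − 2 = 2

Summary:
  λ = -3: algebraic multiplicity = 4, geometric multiplicity = 2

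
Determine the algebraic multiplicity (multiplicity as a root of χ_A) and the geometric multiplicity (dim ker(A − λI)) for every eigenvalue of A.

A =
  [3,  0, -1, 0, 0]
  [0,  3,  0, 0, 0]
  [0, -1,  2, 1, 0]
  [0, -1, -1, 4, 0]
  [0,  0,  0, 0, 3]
λ = 3: alg = 5, geom = 3

Step 1 — factor the characteristic polynomial to read off the algebraic multiplicities:
  χ_A(x) = (x - 3)^5

Step 2 — compute geometric multiplicities via the rank-nullity identity g(λ) = n − rank(A − λI):
  rank(A − (3)·I) = 2, so dim ker(A − (3)·I) = n − 2 = 3

Summary:
  λ = 3: algebraic multiplicity = 5, geometric multiplicity = 3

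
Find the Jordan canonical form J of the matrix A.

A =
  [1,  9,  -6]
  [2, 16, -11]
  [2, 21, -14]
J_3(1)

The characteristic polynomial is
  det(x·I − A) = x^3 - 3*x^2 + 3*x - 1 = (x - 1)^3

Eigenvalues and multiplicities (the geometric multiplicity of λ is n − rank(A − λI), which equals the number of Jordan blocks for λ):
  λ = 1: algebraic multiplicity = 3, geometric multiplicity = 1

Determining the block sizes for each eigenvalue:
  λ = 1: one block (gm = 1), so the single block has size am = 3 → block sizes [3]

Assembling the blocks gives a Jordan form
J =
  [1, 1, 0]
  [0, 1, 1]
  [0, 0, 1]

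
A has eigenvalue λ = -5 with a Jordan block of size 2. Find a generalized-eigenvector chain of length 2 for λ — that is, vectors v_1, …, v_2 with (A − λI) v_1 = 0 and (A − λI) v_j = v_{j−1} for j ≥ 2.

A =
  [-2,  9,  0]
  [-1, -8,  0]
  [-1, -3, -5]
A Jordan chain for λ = -5 of length 2:
v_1 = (3, -1, -1)ᵀ
v_2 = (1, 0, 0)ᵀ

Let N = A − (-5)·I. We want v_2 with N^2 v_2 = 0 but N^1 v_2 ≠ 0; then v_{j-1} := N · v_j for j = 2, …, 2.

Pick v_2 = (1, 0, 0)ᵀ.
Then v_1 = N · v_2 = (3, -1, -1)ᵀ.

Sanity check: (A − (-5)·I) v_1 = (0, 0, 0)ᵀ = 0. ✓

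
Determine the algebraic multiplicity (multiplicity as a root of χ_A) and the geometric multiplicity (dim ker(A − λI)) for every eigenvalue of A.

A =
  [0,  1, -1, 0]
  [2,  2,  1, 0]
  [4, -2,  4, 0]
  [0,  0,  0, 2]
λ = 2: alg = 4, geom = 2

Step 1 — factor the characteristic polynomial to read off the algebraic multiplicities:
  χ_A(x) = (x - 2)^4

Step 2 — compute geometric multiplicities via the rank-nullity identity g(λ) = n − rank(A − λI):
  rank(A − (2)·I) = 2, so dim ker(A − (2)·I) = n − 2 = 2

Summary:
  λ = 2: algebraic multiplicity = 4, geometric multiplicity = 2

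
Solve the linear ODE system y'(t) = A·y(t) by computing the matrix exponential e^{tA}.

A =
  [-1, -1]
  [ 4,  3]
e^{tA} =
  [-2*t*exp(t) + exp(t), -t*exp(t)]
  [4*t*exp(t), 2*t*exp(t) + exp(t)]

Strategy: write A = P · J · P⁻¹ where J is a Jordan canonical form, so e^{tA} = P · e^{tJ} · P⁻¹, and e^{tJ} can be computed block-by-block.

A has Jordan form
J =
  [1, 1]
  [0, 1]
(up to reordering of blocks).

Per-block formulas:
  For a 2×2 Jordan block J_2(1): exp(t · J_2(1)) = e^(1t)·(I + t·N), where N is the 2×2 nilpotent shift.

After assembling e^{tJ} and conjugating by P, we get:

e^{tA} =
  [-2*t*exp(t) + exp(t), -t*exp(t)]
  [4*t*exp(t), 2*t*exp(t) + exp(t)]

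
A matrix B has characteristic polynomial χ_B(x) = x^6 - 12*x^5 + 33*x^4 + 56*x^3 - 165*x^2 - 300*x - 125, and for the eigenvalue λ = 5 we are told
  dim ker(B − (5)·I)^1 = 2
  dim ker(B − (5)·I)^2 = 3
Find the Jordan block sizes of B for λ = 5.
Block sizes for λ = 5: [2, 1]

From the dimensions of kernels of powers, the number of Jordan blocks of size at least j is d_j − d_{j−1} where d_j = dim ker(N^j) (with d_0 = 0). Computing the differences gives [2, 1].
The number of blocks of size exactly k is (#blocks of size ≥ k) − (#blocks of size ≥ k + 1), so the partition is: 1 block(s) of size 1, 1 block(s) of size 2.
In nonincreasing order the block sizes are [2, 1].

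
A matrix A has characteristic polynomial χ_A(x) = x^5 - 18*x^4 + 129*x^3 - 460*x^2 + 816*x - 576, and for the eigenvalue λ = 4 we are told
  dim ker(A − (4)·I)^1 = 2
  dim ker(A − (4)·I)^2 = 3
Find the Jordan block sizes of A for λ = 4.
Block sizes for λ = 4: [2, 1]

From the dimensions of kernels of powers, the number of Jordan blocks of size at least j is d_j − d_{j−1} where d_j = dim ker(N^j) (with d_0 = 0). Computing the differences gives [2, 1].
The number of blocks of size exactly k is (#blocks of size ≥ k) − (#blocks of size ≥ k + 1), so the partition is: 1 block(s) of size 1, 1 block(s) of size 2.
In nonincreasing order the block sizes are [2, 1].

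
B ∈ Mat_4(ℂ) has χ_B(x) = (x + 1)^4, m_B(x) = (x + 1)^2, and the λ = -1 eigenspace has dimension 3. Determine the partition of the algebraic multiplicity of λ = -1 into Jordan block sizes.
Block sizes for λ = -1: [2, 1, 1]

Step 1 — from the characteristic polynomial, algebraic multiplicity of λ = -1 is 4. From dim ker(B − (-1)·I) = 3, there are exactly 3 Jordan blocks for λ = -1.
Step 2 — from the minimal polynomial, the factor (x + 1)^2 tells us the largest block for λ = -1 has size 2.
Step 3 — with total size 4, 3 blocks, and largest block 2, the block sizes (in nonincreasing order) are [2, 1, 1].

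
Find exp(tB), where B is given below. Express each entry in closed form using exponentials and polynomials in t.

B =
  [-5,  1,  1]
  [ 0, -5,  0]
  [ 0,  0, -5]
e^{tB} =
  [exp(-5*t), t*exp(-5*t), t*exp(-5*t)]
  [0, exp(-5*t), 0]
  [0, 0, exp(-5*t)]

Strategy: write B = P · J · P⁻¹ where J is a Jordan canonical form, so e^{tB} = P · e^{tJ} · P⁻¹, and e^{tJ} can be computed block-by-block.

B has Jordan form
J =
  [-5,  1,  0]
  [ 0, -5,  0]
  [ 0,  0, -5]
(up to reordering of blocks).

Per-block formulas:
  For a 2×2 Jordan block J_2(-5): exp(t · J_2(-5)) = e^(-5t)·(I + t·N), where N is the 2×2 nilpotent shift.
  For a 1×1 block at λ = -5: exp(t · [-5]) = [e^(-5t)].

After assembling e^{tJ} and conjugating by P, we get:

e^{tB} =
  [exp(-5*t), t*exp(-5*t), t*exp(-5*t)]
  [0, exp(-5*t), 0]
  [0, 0, exp(-5*t)]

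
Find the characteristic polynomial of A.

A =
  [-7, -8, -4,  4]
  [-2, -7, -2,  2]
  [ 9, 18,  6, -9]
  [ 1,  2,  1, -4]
x^4 + 12*x^3 + 54*x^2 + 108*x + 81

Expanding det(x·I − A) (e.g. by cofactor expansion or by noting that A is similar to its Jordan form J, which has the same characteristic polynomial as A) gives
  χ_A(x) = x^4 + 12*x^3 + 54*x^2 + 108*x + 81
which factors as (x + 3)^4. The eigenvalues (with algebraic multiplicities) are λ = -3 with multiplicity 4.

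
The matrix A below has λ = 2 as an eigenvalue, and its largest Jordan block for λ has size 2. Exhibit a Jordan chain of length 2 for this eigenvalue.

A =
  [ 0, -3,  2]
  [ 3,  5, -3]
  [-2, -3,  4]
A Jordan chain for λ = 2 of length 2:
v_1 = (1, 0, 1)ᵀ
v_2 = (1, -1, 0)ᵀ

Let N = A − (2)·I. We want v_2 with N^2 v_2 = 0 but N^1 v_2 ≠ 0; then v_{j-1} := N · v_j for j = 2, …, 2.

Pick v_2 = (1, -1, 0)ᵀ.
Then v_1 = N · v_2 = (1, 0, 1)ᵀ.

Sanity check: (A − (2)·I) v_1 = (0, 0, 0)ᵀ = 0. ✓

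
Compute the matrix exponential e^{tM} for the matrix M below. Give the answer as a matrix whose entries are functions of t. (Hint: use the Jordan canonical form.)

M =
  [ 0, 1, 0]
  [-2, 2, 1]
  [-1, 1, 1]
e^{tM} =
  [-t^2*exp(t)/2 - t*exp(t) + exp(t), t*exp(t), t^2*exp(t)/2]
  [-t^2*exp(t)/2 - 2*t*exp(t), t*exp(t) + exp(t), t^2*exp(t)/2 + t*exp(t)]
  [-t^2*exp(t)/2 - t*exp(t), t*exp(t), t^2*exp(t)/2 + exp(t)]

Strategy: write M = P · J · P⁻¹ where J is a Jordan canonical form, so e^{tM} = P · e^{tJ} · P⁻¹, and e^{tJ} can be computed block-by-block.

M has Jordan form
J =
  [1, 1, 0]
  [0, 1, 1]
  [0, 0, 1]
(up to reordering of blocks).

Per-block formulas:
  For a 3×3 Jordan block J_3(1): exp(t · J_3(1)) = e^(1t)·(I + t·N + (t^2/2)·N^2), where N is the 3×3 nilpotent shift.

After assembling e^{tJ} and conjugating by P, we get:

e^{tM} =
  [-t^2*exp(t)/2 - t*exp(t) + exp(t), t*exp(t), t^2*exp(t)/2]
  [-t^2*exp(t)/2 - 2*t*exp(t), t*exp(t) + exp(t), t^2*exp(t)/2 + t*exp(t)]
  [-t^2*exp(t)/2 - t*exp(t), t*exp(t), t^2*exp(t)/2 + exp(t)]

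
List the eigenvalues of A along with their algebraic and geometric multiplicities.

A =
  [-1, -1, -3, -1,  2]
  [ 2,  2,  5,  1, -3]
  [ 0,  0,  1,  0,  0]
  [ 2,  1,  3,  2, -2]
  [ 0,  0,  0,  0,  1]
λ = 1: alg = 5, geom = 3

Step 1 — factor the characteristic polynomial to read off the algebraic multiplicities:
  χ_A(x) = (x - 1)^5

Step 2 — compute geometric multiplicities via the rank-nullity identity g(λ) = n − rank(A − λI):
  rank(A − (1)·I) = 2, so dim ker(A − (1)·I) = n − 2 = 3

Summary:
  λ = 1: algebraic multiplicity = 5, geometric multiplicity = 3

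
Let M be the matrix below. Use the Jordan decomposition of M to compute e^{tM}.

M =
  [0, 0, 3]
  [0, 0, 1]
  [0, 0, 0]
e^{tM} =
  [1, 0, 3*t]
  [0, 1, t]
  [0, 0, 1]

Strategy: write M = P · J · P⁻¹ where J is a Jordan canonical form, so e^{tM} = P · e^{tJ} · P⁻¹, and e^{tJ} can be computed block-by-block.

M has Jordan form
J =
  [0, 1, 0]
  [0, 0, 0]
  [0, 0, 0]
(up to reordering of blocks).

Per-block formulas:
  For a 1×1 block at λ = 0: exp(t · [0]) = [e^(0t)].
  For a 2×2 Jordan block J_2(0): exp(t · J_2(0)) = e^(0t)·(I + t·N), where N is the 2×2 nilpotent shift.

After assembling e^{tJ} and conjugating by P, we get:

e^{tM} =
  [1, 0, 3*t]
  [0, 1, t]
  [0, 0, 1]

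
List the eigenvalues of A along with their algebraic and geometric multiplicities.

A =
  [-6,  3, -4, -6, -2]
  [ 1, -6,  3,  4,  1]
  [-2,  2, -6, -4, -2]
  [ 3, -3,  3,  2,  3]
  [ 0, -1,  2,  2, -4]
λ = -4: alg = 5, geom = 3

Step 1 — factor the characteristic polynomial to read off the algebraic multiplicities:
  χ_A(x) = (x + 4)^5

Step 2 — compute geometric multiplicities via the rank-nullity identity g(λ) = n − rank(A − λI):
  rank(A − (-4)·I) = 2, so dim ker(A − (-4)·I) = n − 2 = 3

Summary:
  λ = -4: algebraic multiplicity = 5, geometric multiplicity = 3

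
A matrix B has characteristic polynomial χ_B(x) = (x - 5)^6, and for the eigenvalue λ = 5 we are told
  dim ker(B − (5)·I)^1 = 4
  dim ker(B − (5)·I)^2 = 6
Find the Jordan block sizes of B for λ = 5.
Block sizes for λ = 5: [2, 2, 1, 1]

From the dimensions of kernels of powers, the number of Jordan blocks of size at least j is d_j − d_{j−1} where d_j = dim ker(N^j) (with d_0 = 0). Computing the differences gives [4, 2].
The number of blocks of size exactly k is (#blocks of size ≥ k) − (#blocks of size ≥ k + 1), so the partition is: 2 block(s) of size 1, 2 block(s) of size 2.
In nonincreasing order the block sizes are [2, 2, 1, 1].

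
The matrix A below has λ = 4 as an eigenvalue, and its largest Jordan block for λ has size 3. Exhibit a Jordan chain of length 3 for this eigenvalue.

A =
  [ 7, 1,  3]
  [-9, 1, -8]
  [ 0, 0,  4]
A Jordan chain for λ = 4 of length 3:
v_1 = (1, -3, 0)ᵀ
v_2 = (3, -8, 0)ᵀ
v_3 = (0, 0, 1)ᵀ

Let N = A − (4)·I. We want v_3 with N^3 v_3 = 0 but N^2 v_3 ≠ 0; then v_{j-1} := N · v_j for j = 3, …, 2.

Pick v_3 = (0, 0, 1)ᵀ.
Then v_2 = N · v_3 = (3, -8, 0)ᵀ.
Then v_1 = N · v_2 = (1, -3, 0)ᵀ.

Sanity check: (A − (4)·I) v_1 = (0, 0, 0)ᵀ = 0. ✓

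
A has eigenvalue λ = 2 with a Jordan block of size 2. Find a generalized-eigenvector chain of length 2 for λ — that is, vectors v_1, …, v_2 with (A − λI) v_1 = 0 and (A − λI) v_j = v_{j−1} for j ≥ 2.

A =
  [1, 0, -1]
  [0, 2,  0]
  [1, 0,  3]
A Jordan chain for λ = 2 of length 2:
v_1 = (-1, 0, 1)ᵀ
v_2 = (1, 0, 0)ᵀ

Let N = A − (2)·I. We want v_2 with N^2 v_2 = 0 but N^1 v_2 ≠ 0; then v_{j-1} := N · v_j for j = 2, …, 2.

Pick v_2 = (1, 0, 0)ᵀ.
Then v_1 = N · v_2 = (-1, 0, 1)ᵀ.

Sanity check: (A − (2)·I) v_1 = (0, 0, 0)ᵀ = 0. ✓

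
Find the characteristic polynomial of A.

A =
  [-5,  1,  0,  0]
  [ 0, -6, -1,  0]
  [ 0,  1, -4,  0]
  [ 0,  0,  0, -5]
x^4 + 20*x^3 + 150*x^2 + 500*x + 625

Expanding det(x·I − A) (e.g. by cofactor expansion or by noting that A is similar to its Jordan form J, which has the same characteristic polynomial as A) gives
  χ_A(x) = x^4 + 20*x^3 + 150*x^2 + 500*x + 625
which factors as (x + 5)^4. The eigenvalues (with algebraic multiplicities) are λ = -5 with multiplicity 4.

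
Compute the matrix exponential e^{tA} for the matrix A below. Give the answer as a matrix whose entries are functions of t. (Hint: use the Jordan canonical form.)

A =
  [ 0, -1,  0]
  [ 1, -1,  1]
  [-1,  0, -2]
e^{tA} =
  [t*exp(-t) + exp(-t), -t^2*exp(-t)/2 - t*exp(-t), -t^2*exp(-t)/2]
  [t*exp(-t), -t^2*exp(-t)/2 + exp(-t), -t^2*exp(-t)/2 + t*exp(-t)]
  [-t*exp(-t), t^2*exp(-t)/2, t^2*exp(-t)/2 - t*exp(-t) + exp(-t)]

Strategy: write A = P · J · P⁻¹ where J is a Jordan canonical form, so e^{tA} = P · e^{tJ} · P⁻¹, and e^{tJ} can be computed block-by-block.

A has Jordan form
J =
  [-1,  1,  0]
  [ 0, -1,  1]
  [ 0,  0, -1]
(up to reordering of blocks).

Per-block formulas:
  For a 3×3 Jordan block J_3(-1): exp(t · J_3(-1)) = e^(-1t)·(I + t·N + (t^2/2)·N^2), where N is the 3×3 nilpotent shift.

After assembling e^{tJ} and conjugating by P, we get:

e^{tA} =
  [t*exp(-t) + exp(-t), -t^2*exp(-t)/2 - t*exp(-t), -t^2*exp(-t)/2]
  [t*exp(-t), -t^2*exp(-t)/2 + exp(-t), -t^2*exp(-t)/2 + t*exp(-t)]
  [-t*exp(-t), t^2*exp(-t)/2, t^2*exp(-t)/2 - t*exp(-t) + exp(-t)]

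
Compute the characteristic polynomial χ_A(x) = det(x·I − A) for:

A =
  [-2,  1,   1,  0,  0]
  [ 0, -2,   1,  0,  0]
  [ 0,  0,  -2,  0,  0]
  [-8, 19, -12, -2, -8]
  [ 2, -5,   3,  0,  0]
x^5 + 8*x^4 + 24*x^3 + 32*x^2 + 16*x

Expanding det(x·I − A) (e.g. by cofactor expansion or by noting that A is similar to its Jordan form J, which has the same characteristic polynomial as A) gives
  χ_A(x) = x^5 + 8*x^4 + 24*x^3 + 32*x^2 + 16*x
which factors as x*(x + 2)^4. The eigenvalues (with algebraic multiplicities) are λ = -2 with multiplicity 4, λ = 0 with multiplicity 1.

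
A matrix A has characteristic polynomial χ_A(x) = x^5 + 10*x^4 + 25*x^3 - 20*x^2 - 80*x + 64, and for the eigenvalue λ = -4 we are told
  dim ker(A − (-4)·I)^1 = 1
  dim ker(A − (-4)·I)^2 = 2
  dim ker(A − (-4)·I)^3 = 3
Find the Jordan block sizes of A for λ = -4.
Block sizes for λ = -4: [3]

From the dimensions of kernels of powers, the number of Jordan blocks of size at least j is d_j − d_{j−1} where d_j = dim ker(N^j) (with d_0 = 0). Computing the differences gives [1, 1, 1].
The number of blocks of size exactly k is (#blocks of size ≥ k) − (#blocks of size ≥ k + 1), so the partition is: 1 block(s) of size 3.
In nonincreasing order the block sizes are [3].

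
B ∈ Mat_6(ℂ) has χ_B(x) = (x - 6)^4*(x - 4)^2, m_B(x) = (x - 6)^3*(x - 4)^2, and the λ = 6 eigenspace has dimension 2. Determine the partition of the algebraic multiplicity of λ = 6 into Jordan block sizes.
Block sizes for λ = 6: [3, 1]

Step 1 — from the characteristic polynomial, algebraic multiplicity of λ = 6 is 4. From dim ker(B − (6)·I) = 2, there are exactly 2 Jordan blocks for λ = 6.
Step 2 — from the minimal polynomial, the factor (x − 6)^3 tells us the largest block for λ = 6 has size 3.
Step 3 — with total size 4, 2 blocks, and largest block 3, the block sizes (in nonincreasing order) are [3, 1].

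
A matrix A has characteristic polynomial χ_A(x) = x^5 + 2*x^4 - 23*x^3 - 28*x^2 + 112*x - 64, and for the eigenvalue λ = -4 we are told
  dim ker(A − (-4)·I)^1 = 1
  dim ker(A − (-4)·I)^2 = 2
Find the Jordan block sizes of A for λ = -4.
Block sizes for λ = -4: [2]

From the dimensions of kernels of powers, the number of Jordan blocks of size at least j is d_j − d_{j−1} where d_j = dim ker(N^j) (with d_0 = 0). Computing the differences gives [1, 1].
The number of blocks of size exactly k is (#blocks of size ≥ k) − (#blocks of size ≥ k + 1), so the partition is: 1 block(s) of size 2.
In nonincreasing order the block sizes are [2].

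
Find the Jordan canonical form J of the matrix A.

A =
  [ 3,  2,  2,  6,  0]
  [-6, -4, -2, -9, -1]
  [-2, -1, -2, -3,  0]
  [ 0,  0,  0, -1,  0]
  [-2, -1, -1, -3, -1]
J_3(-1) ⊕ J_1(-1) ⊕ J_1(-1)

The characteristic polynomial is
  det(x·I − A) = x^5 + 5*x^4 + 10*x^3 + 10*x^2 + 5*x + 1 = (x + 1)^5

Eigenvalues and multiplicities (the geometric multiplicity of λ is n − rank(A − λI), which equals the number of Jordan blocks for λ):
  λ = -1: algebraic multiplicity = 5, geometric multiplicity = 3

Determining the block sizes for each eigenvalue:
  λ = -1: with am = 5 and gm = 3, the partition is not yet determined (e.g. several partitions of 5 into 3 parts exist). Let N = A − (-1)·I. Computing rank(N^1) = 2, rank(N^2) = 1, rank(N^3) = 0; the number of blocks of size ≥ j is rank(N^{j−1}) − rank(N^j), giving [3, 1, 1]. So we have 1 block(s) of size 3, 2 block(s) of size 1 → block sizes [3, 1, 1]

Assembling the blocks gives a Jordan form
J =
  [-1,  1,  0,  0,  0]
  [ 0, -1,  1,  0,  0]
  [ 0,  0, -1,  0,  0]
  [ 0,  0,  0, -1,  0]
  [ 0,  0,  0,  0, -1]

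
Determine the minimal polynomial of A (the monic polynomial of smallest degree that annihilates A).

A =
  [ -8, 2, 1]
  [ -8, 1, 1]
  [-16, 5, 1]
x^3 + 6*x^2 + 12*x + 8

The characteristic polynomial is χ_A(x) = (x + 2)^3, so the eigenvalues are known. The minimal polynomial is
  m_A(x) = Π_λ (x − λ)^{k_λ}
where k_λ is the size of the *largest* Jordan block for λ (equivalently, the smallest k with (A − λI)^k v = 0 for every generalised eigenvector v of λ).

  λ = -2: largest Jordan block has size 3, contributing (x + 2)^3

So m_A(x) = (x + 2)^3 = x^3 + 6*x^2 + 12*x + 8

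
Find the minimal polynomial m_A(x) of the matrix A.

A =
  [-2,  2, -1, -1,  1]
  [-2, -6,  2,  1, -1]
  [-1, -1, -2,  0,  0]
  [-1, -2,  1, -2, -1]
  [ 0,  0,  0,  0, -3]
x^3 + 9*x^2 + 27*x + 27

The characteristic polynomial is χ_A(x) = (x + 3)^5, so the eigenvalues are known. The minimal polynomial is
  m_A(x) = Π_λ (x − λ)^{k_λ}
where k_λ is the size of the *largest* Jordan block for λ (equivalently, the smallest k with (A − λI)^k v = 0 for every generalised eigenvector v of λ).

  λ = -3: largest Jordan block has size 3, contributing (x + 3)^3

So m_A(x) = (x + 3)^3 = x^3 + 9*x^2 + 27*x + 27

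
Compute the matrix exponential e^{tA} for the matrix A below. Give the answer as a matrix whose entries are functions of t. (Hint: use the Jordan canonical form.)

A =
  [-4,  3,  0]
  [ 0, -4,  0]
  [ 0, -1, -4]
e^{tA} =
  [exp(-4*t), 3*t*exp(-4*t), 0]
  [0, exp(-4*t), 0]
  [0, -t*exp(-4*t), exp(-4*t)]

Strategy: write A = P · J · P⁻¹ where J is a Jordan canonical form, so e^{tA} = P · e^{tJ} · P⁻¹, and e^{tJ} can be computed block-by-block.

A has Jordan form
J =
  [-4,  1,  0]
  [ 0, -4,  0]
  [ 0,  0, -4]
(up to reordering of blocks).

Per-block formulas:
  For a 1×1 block at λ = -4: exp(t · [-4]) = [e^(-4t)].
  For a 2×2 Jordan block J_2(-4): exp(t · J_2(-4)) = e^(-4t)·(I + t·N), where N is the 2×2 nilpotent shift.

After assembling e^{tJ} and conjugating by P, we get:

e^{tA} =
  [exp(-4*t), 3*t*exp(-4*t), 0]
  [0, exp(-4*t), 0]
  [0, -t*exp(-4*t), exp(-4*t)]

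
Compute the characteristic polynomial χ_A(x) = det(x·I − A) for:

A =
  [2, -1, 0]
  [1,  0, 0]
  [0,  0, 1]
x^3 - 3*x^2 + 3*x - 1

Expanding det(x·I − A) (e.g. by cofactor expansion or by noting that A is similar to its Jordan form J, which has the same characteristic polynomial as A) gives
  χ_A(x) = x^3 - 3*x^2 + 3*x - 1
which factors as (x - 1)^3. The eigenvalues (with algebraic multiplicities) are λ = 1 with multiplicity 3.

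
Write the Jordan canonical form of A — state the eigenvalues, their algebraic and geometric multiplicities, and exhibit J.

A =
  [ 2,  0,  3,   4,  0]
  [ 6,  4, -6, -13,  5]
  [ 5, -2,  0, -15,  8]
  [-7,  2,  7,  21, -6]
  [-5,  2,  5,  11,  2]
J_1(5) ⊕ J_2(6) ⊕ J_2(6)

The characteristic polynomial is
  det(x·I − A) = x^5 - 29*x^4 + 336*x^3 - 1944*x^2 + 5616*x - 6480 = (x - 6)^4*(x - 5)

Eigenvalues and multiplicities (the geometric multiplicity of λ is n − rank(A − λI), which equals the number of Jordan blocks for λ):
  λ = 5: algebraic multiplicity = 1, geometric multiplicity = 1
  λ = 6: algebraic multiplicity = 4, geometric multiplicity = 2

Determining the block sizes for each eigenvalue:
  λ = 5: one block (gm = 1), so the single block has size am = 1 → block sizes [1]
  λ = 6: with am = 4 and gm = 2, the partition is not yet determined (e.g. several partitions of 4 into 2 parts exist). Let N = A − (6)·I. Computing rank(N^1) = 3, rank(N^2) = 1; the number of blocks of size ≥ j is rank(N^{j−1}) − rank(N^j), giving [2, 2]. So we have 2 block(s) of size 2 → block sizes [2, 2]

Assembling the blocks gives a Jordan form
J =
  [5, 0, 0, 0, 0]
  [0, 6, 1, 0, 0]
  [0, 0, 6, 0, 0]
  [0, 0, 0, 6, 1]
  [0, 0, 0, 0, 6]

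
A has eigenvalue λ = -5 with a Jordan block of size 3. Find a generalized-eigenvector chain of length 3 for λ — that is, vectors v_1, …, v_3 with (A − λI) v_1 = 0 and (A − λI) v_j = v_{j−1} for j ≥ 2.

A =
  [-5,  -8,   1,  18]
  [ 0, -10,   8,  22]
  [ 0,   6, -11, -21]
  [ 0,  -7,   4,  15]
A Jordan chain for λ = -5 of length 3:
v_1 = (2, 0, 0, 0)ᵀ
v_2 = (1, 8, -6, 4)ᵀ
v_3 = (0, 0, 1, 0)ᵀ

Let N = A − (-5)·I. We want v_3 with N^3 v_3 = 0 but N^2 v_3 ≠ 0; then v_{j-1} := N · v_j for j = 3, …, 2.

Pick v_3 = (0, 0, 1, 0)ᵀ.
Then v_2 = N · v_3 = (1, 8, -6, 4)ᵀ.
Then v_1 = N · v_2 = (2, 0, 0, 0)ᵀ.

Sanity check: (A − (-5)·I) v_1 = (0, 0, 0, 0)ᵀ = 0. ✓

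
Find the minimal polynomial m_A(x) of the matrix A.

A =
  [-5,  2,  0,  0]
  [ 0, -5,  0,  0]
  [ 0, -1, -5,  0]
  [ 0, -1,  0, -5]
x^2 + 10*x + 25

The characteristic polynomial is χ_A(x) = (x + 5)^4, so the eigenvalues are known. The minimal polynomial is
  m_A(x) = Π_λ (x − λ)^{k_λ}
where k_λ is the size of the *largest* Jordan block for λ (equivalently, the smallest k with (A − λI)^k v = 0 for every generalised eigenvector v of λ).

  λ = -5: largest Jordan block has size 2, contributing (x + 5)^2

So m_A(x) = (x + 5)^2 = x^2 + 10*x + 25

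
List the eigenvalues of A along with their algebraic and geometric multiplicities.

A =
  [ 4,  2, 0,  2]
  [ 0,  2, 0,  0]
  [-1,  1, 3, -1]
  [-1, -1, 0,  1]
λ = 2: alg = 2, geom = 2; λ = 3: alg = 2, geom = 1

Step 1 — factor the characteristic polynomial to read off the algebraic multiplicities:
  χ_A(x) = (x - 3)^2*(x - 2)^2

Step 2 — compute geometric multiplicities via the rank-nullity identity g(λ) = n − rank(A − λI):
  rank(A − (2)·I) = 2, so dim ker(A − (2)·I) = n − 2 = 2
  rank(A − (3)·I) = 3, so dim ker(A − (3)·I) = n − 3 = 1

Summary:
  λ = 2: algebraic multiplicity = 2, geometric multiplicity = 2
  λ = 3: algebraic multiplicity = 2, geometric multiplicity = 1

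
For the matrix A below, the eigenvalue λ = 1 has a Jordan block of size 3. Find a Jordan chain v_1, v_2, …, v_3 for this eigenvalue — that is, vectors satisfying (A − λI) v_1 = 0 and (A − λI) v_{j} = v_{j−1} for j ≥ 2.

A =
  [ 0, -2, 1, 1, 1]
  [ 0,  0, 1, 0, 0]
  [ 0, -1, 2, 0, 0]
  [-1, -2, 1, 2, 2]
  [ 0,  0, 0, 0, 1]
A Jordan chain for λ = 1 of length 3:
v_1 = (1, 0, 0, 1, 0)ᵀ
v_2 = (-2, -1, -1, -2, 0)ᵀ
v_3 = (0, 1, 0, 0, 0)ᵀ

Let N = A − (1)·I. We want v_3 with N^3 v_3 = 0 but N^2 v_3 ≠ 0; then v_{j-1} := N · v_j for j = 3, …, 2.

Pick v_3 = (0, 1, 0, 0, 0)ᵀ.
Then v_2 = N · v_3 = (-2, -1, -1, -2, 0)ᵀ.
Then v_1 = N · v_2 = (1, 0, 0, 1, 0)ᵀ.

Sanity check: (A − (1)·I) v_1 = (0, 0, 0, 0, 0)ᵀ = 0. ✓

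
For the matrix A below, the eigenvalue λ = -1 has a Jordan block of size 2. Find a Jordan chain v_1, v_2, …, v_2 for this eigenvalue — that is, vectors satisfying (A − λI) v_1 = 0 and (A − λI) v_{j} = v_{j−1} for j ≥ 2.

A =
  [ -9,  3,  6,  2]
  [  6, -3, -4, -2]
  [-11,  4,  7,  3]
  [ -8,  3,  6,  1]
A Jordan chain for λ = -1 of length 2:
v_1 = (-8, 6, -11, -8)ᵀ
v_2 = (1, 0, 0, 0)ᵀ

Let N = A − (-1)·I. We want v_2 with N^2 v_2 = 0 but N^1 v_2 ≠ 0; then v_{j-1} := N · v_j for j = 2, …, 2.

Pick v_2 = (1, 0, 0, 0)ᵀ.
Then v_1 = N · v_2 = (-8, 6, -11, -8)ᵀ.

Sanity check: (A − (-1)·I) v_1 = (0, 0, 0, 0)ᵀ = 0. ✓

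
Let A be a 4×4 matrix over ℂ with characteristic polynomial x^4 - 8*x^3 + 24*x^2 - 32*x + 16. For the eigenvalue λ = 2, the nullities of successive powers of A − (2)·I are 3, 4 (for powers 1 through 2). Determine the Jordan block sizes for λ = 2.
Block sizes for λ = 2: [2, 1, 1]

From the dimensions of kernels of powers, the number of Jordan blocks of size at least j is d_j − d_{j−1} where d_j = dim ker(N^j) (with d_0 = 0). Computing the differences gives [3, 1].
The number of blocks of size exactly k is (#blocks of size ≥ k) − (#blocks of size ≥ k + 1), so the partition is: 2 block(s) of size 1, 1 block(s) of size 2.
In nonincreasing order the block sizes are [2, 1, 1].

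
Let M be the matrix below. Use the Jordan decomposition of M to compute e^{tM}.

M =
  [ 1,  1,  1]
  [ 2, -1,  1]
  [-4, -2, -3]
e^{tM} =
  [t^2*exp(-t) + 2*t*exp(-t) + exp(-t), t*exp(-t), t^2*exp(-t)/2 + t*exp(-t)]
  [2*t*exp(-t), exp(-t), t*exp(-t)]
  [-2*t^2*exp(-t) - 4*t*exp(-t), -2*t*exp(-t), -t^2*exp(-t) - 2*t*exp(-t) + exp(-t)]

Strategy: write M = P · J · P⁻¹ where J is a Jordan canonical form, so e^{tM} = P · e^{tJ} · P⁻¹, and e^{tJ} can be computed block-by-block.

M has Jordan form
J =
  [-1,  1,  0]
  [ 0, -1,  1]
  [ 0,  0, -1]
(up to reordering of blocks).

Per-block formulas:
  For a 3×3 Jordan block J_3(-1): exp(t · J_3(-1)) = e^(-1t)·(I + t·N + (t^2/2)·N^2), where N is the 3×3 nilpotent shift.

After assembling e^{tJ} and conjugating by P, we get:

e^{tM} =
  [t^2*exp(-t) + 2*t*exp(-t) + exp(-t), t*exp(-t), t^2*exp(-t)/2 + t*exp(-t)]
  [2*t*exp(-t), exp(-t), t*exp(-t)]
  [-2*t^2*exp(-t) - 4*t*exp(-t), -2*t*exp(-t), -t^2*exp(-t) - 2*t*exp(-t) + exp(-t)]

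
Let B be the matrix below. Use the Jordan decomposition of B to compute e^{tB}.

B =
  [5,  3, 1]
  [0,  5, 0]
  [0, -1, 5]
e^{tB} =
  [exp(5*t), -t^2*exp(5*t)/2 + 3*t*exp(5*t), t*exp(5*t)]
  [0, exp(5*t), 0]
  [0, -t*exp(5*t), exp(5*t)]

Strategy: write B = P · J · P⁻¹ where J is a Jordan canonical form, so e^{tB} = P · e^{tJ} · P⁻¹, and e^{tJ} can be computed block-by-block.

B has Jordan form
J =
  [5, 1, 0]
  [0, 5, 1]
  [0, 0, 5]
(up to reordering of blocks).

Per-block formulas:
  For a 3×3 Jordan block J_3(5): exp(t · J_3(5)) = e^(5t)·(I + t·N + (t^2/2)·N^2), where N is the 3×3 nilpotent shift.

After assembling e^{tJ} and conjugating by P, we get:

e^{tB} =
  [exp(5*t), -t^2*exp(5*t)/2 + 3*t*exp(5*t), t*exp(5*t)]
  [0, exp(5*t), 0]
  [0, -t*exp(5*t), exp(5*t)]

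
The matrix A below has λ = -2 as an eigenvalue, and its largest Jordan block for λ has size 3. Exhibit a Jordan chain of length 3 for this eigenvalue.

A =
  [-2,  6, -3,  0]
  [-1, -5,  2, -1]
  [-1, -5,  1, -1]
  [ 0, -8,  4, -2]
A Jordan chain for λ = -2 of length 3:
v_1 = (-3, 1, 2, 4)ᵀ
v_2 = (0, -1, -1, 0)ᵀ
v_3 = (1, 0, 0, 0)ᵀ

Let N = A − (-2)·I. We want v_3 with N^3 v_3 = 0 but N^2 v_3 ≠ 0; then v_{j-1} := N · v_j for j = 3, …, 2.

Pick v_3 = (1, 0, 0, 0)ᵀ.
Then v_2 = N · v_3 = (0, -1, -1, 0)ᵀ.
Then v_1 = N · v_2 = (-3, 1, 2, 4)ᵀ.

Sanity check: (A − (-2)·I) v_1 = (0, 0, 0, 0)ᵀ = 0. ✓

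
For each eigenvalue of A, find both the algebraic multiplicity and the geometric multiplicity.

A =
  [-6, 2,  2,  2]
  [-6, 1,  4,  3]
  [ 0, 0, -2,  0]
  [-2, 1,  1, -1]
λ = -2: alg = 4, geom = 2

Step 1 — factor the characteristic polynomial to read off the algebraic multiplicities:
  χ_A(x) = (x + 2)^4

Step 2 — compute geometric multiplicities via the rank-nullity identity g(λ) = n − rank(A − λI):
  rank(A − (-2)·I) = 2, so dim ker(A − (-2)·I) = n − 2 = 2

Summary:
  λ = -2: algebraic multiplicity = 4, geometric multiplicity = 2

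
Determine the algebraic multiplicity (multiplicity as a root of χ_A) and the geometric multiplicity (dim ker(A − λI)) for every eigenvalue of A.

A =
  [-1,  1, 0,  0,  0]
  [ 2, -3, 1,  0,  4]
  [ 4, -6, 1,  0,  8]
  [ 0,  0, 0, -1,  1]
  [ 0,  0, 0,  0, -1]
λ = -1: alg = 5, geom = 2

Step 1 — factor the characteristic polynomial to read off the algebraic multiplicities:
  χ_A(x) = (x + 1)^5

Step 2 — compute geometric multiplicities via the rank-nullity identity g(λ) = n − rank(A − λI):
  rank(A − (-1)·I) = 3, so dim ker(A − (-1)·I) = n − 3 = 2

Summary:
  λ = -1: algebraic multiplicity = 5, geometric multiplicity = 2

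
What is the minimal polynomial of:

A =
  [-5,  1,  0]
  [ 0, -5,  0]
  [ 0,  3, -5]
x^2 + 10*x + 25

The characteristic polynomial is χ_A(x) = (x + 5)^3, so the eigenvalues are known. The minimal polynomial is
  m_A(x) = Π_λ (x − λ)^{k_λ}
where k_λ is the size of the *largest* Jordan block for λ (equivalently, the smallest k with (A − λI)^k v = 0 for every generalised eigenvector v of λ).

  λ = -5: largest Jordan block has size 2, contributing (x + 5)^2

So m_A(x) = (x + 5)^2 = x^2 + 10*x + 25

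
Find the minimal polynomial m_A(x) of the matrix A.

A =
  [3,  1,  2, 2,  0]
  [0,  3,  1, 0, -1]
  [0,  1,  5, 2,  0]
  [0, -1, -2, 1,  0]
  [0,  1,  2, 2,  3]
x^3 - 9*x^2 + 27*x - 27

The characteristic polynomial is χ_A(x) = (x - 3)^5, so the eigenvalues are known. The minimal polynomial is
  m_A(x) = Π_λ (x − λ)^{k_λ}
where k_λ is the size of the *largest* Jordan block for λ (equivalently, the smallest k with (A − λI)^k v = 0 for every generalised eigenvector v of λ).

  λ = 3: largest Jordan block has size 3, contributing (x − 3)^3

So m_A(x) = (x - 3)^3 = x^3 - 9*x^2 + 27*x - 27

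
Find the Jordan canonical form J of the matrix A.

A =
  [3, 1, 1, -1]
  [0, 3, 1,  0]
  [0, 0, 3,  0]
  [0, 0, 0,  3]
J_3(3) ⊕ J_1(3)

The characteristic polynomial is
  det(x·I − A) = x^4 - 12*x^3 + 54*x^2 - 108*x + 81 = (x - 3)^4

Eigenvalues and multiplicities (the geometric multiplicity of λ is n − rank(A − λI), which equals the number of Jordan blocks for λ):
  λ = 3: algebraic multiplicity = 4, geometric multiplicity = 2

Determining the block sizes for each eigenvalue:
  λ = 3: with am = 4 and gm = 2, the partition is not yet determined (e.g. several partitions of 4 into 2 parts exist). Let N = A − (3)·I. Computing rank(N^1) = 2, rank(N^2) = 1, rank(N^3) = 0; the number of blocks of size ≥ j is rank(N^{j−1}) − rank(N^j), giving [2, 1, 1]. So we have 1 block(s) of size 3, 1 block(s) of size 1 → block sizes [3, 1]

Assembling the blocks gives a Jordan form
J =
  [3, 1, 0, 0]
  [0, 3, 1, 0]
  [0, 0, 3, 0]
  [0, 0, 0, 3]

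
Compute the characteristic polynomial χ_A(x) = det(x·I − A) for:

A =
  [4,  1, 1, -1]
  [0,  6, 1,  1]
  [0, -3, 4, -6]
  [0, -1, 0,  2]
x^4 - 16*x^3 + 96*x^2 - 256*x + 256

Expanding det(x·I − A) (e.g. by cofactor expansion or by noting that A is similar to its Jordan form J, which has the same characteristic polynomial as A) gives
  χ_A(x) = x^4 - 16*x^3 + 96*x^2 - 256*x + 256
which factors as (x - 4)^4. The eigenvalues (with algebraic multiplicities) are λ = 4 with multiplicity 4.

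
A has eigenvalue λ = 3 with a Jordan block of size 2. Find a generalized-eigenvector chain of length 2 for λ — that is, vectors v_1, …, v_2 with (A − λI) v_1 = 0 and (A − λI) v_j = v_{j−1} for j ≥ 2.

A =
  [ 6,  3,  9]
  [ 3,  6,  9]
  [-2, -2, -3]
A Jordan chain for λ = 3 of length 2:
v_1 = (3, 3, -2)ᵀ
v_2 = (1, 0, 0)ᵀ

Let N = A − (3)·I. We want v_2 with N^2 v_2 = 0 but N^1 v_2 ≠ 0; then v_{j-1} := N · v_j for j = 2, …, 2.

Pick v_2 = (1, 0, 0)ᵀ.
Then v_1 = N · v_2 = (3, 3, -2)ᵀ.

Sanity check: (A − (3)·I) v_1 = (0, 0, 0)ᵀ = 0. ✓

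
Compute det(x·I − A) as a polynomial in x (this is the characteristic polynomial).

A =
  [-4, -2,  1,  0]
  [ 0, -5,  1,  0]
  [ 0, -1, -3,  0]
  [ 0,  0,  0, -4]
x^4 + 16*x^3 + 96*x^2 + 256*x + 256

Expanding det(x·I − A) (e.g. by cofactor expansion or by noting that A is similar to its Jordan form J, which has the same characteristic polynomial as A) gives
  χ_A(x) = x^4 + 16*x^3 + 96*x^2 + 256*x + 256
which factors as (x + 4)^4. The eigenvalues (with algebraic multiplicities) are λ = -4 with multiplicity 4.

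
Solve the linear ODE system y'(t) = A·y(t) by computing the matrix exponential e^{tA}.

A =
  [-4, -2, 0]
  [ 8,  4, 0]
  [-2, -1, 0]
e^{tA} =
  [1 - 4*t, -2*t, 0]
  [8*t, 4*t + 1, 0]
  [-2*t, -t, 1]

Strategy: write A = P · J · P⁻¹ where J is a Jordan canonical form, so e^{tA} = P · e^{tJ} · P⁻¹, and e^{tJ} can be computed block-by-block.

A has Jordan form
J =
  [0, 1, 0]
  [0, 0, 0]
  [0, 0, 0]
(up to reordering of blocks).

Per-block formulas:
  For a 1×1 block at λ = 0: exp(t · [0]) = [e^(0t)].
  For a 2×2 Jordan block J_2(0): exp(t · J_2(0)) = e^(0t)·(I + t·N), where N is the 2×2 nilpotent shift.

After assembling e^{tJ} and conjugating by P, we get:

e^{tA} =
  [1 - 4*t, -2*t, 0]
  [8*t, 4*t + 1, 0]
  [-2*t, -t, 1]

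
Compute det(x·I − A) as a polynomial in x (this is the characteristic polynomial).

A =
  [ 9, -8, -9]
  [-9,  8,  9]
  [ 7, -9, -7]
x^3 - 10*x^2 + 25*x

Expanding det(x·I − A) (e.g. by cofactor expansion or by noting that A is similar to its Jordan form J, which has the same characteristic polynomial as A) gives
  χ_A(x) = x^3 - 10*x^2 + 25*x
which factors as x*(x - 5)^2. The eigenvalues (with algebraic multiplicities) are λ = 0 with multiplicity 1, λ = 5 with multiplicity 2.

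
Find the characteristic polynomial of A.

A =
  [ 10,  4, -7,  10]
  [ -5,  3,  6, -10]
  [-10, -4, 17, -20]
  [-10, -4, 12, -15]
x^4 - 15*x^3 + 75*x^2 - 125*x

Expanding det(x·I − A) (e.g. by cofactor expansion or by noting that A is similar to its Jordan form J, which has the same characteristic polynomial as A) gives
  χ_A(x) = x^4 - 15*x^3 + 75*x^2 - 125*x
which factors as x*(x - 5)^3. The eigenvalues (with algebraic multiplicities) are λ = 0 with multiplicity 1, λ = 5 with multiplicity 3.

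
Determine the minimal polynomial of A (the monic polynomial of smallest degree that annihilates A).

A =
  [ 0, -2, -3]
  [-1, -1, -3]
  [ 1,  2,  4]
x^2 - 2*x + 1

The characteristic polynomial is χ_A(x) = (x - 1)^3, so the eigenvalues are known. The minimal polynomial is
  m_A(x) = Π_λ (x − λ)^{k_λ}
where k_λ is the size of the *largest* Jordan block for λ (equivalently, the smallest k with (A − λI)^k v = 0 for every generalised eigenvector v of λ).

  λ = 1: largest Jordan block has size 2, contributing (x − 1)^2

So m_A(x) = (x - 1)^2 = x^2 - 2*x + 1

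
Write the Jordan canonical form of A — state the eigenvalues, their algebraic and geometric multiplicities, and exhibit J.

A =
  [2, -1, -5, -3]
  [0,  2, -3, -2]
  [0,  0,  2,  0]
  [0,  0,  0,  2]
J_3(2) ⊕ J_1(2)

The characteristic polynomial is
  det(x·I − A) = x^4 - 8*x^3 + 24*x^2 - 32*x + 16 = (x - 2)^4

Eigenvalues and multiplicities (the geometric multiplicity of λ is n − rank(A − λI), which equals the number of Jordan blocks for λ):
  λ = 2: algebraic multiplicity = 4, geometric multiplicity = 2

Determining the block sizes for each eigenvalue:
  λ = 2: with am = 4 and gm = 2, the partition is not yet determined (e.g. several partitions of 4 into 2 parts exist). Let N = A − (2)·I. Computing rank(N^1) = 2, rank(N^2) = 1, rank(N^3) = 0; the number of blocks of size ≥ j is rank(N^{j−1}) − rank(N^j), giving [2, 1, 1]. So we have 1 block(s) of size 3, 1 block(s) of size 1 → block sizes [3, 1]

Assembling the blocks gives a Jordan form
J =
  [2, 1, 0, 0]
  [0, 2, 1, 0]
  [0, 0, 2, 0]
  [0, 0, 0, 2]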